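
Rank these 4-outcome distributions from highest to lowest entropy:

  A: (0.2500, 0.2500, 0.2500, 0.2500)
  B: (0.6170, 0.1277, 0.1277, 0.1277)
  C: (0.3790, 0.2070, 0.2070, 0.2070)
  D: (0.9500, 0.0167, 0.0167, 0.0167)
A > C > B > D

Key insight: Entropy is maximized by uniform distributions and minimized by concentrated distributions.

Entropies:
  H(A) = 2.0000 bits
  H(B) = 1.5672 bits
  H(C) = 1.9416 bits
  H(D) = 0.3656 bits

Ranking: A > C > B > D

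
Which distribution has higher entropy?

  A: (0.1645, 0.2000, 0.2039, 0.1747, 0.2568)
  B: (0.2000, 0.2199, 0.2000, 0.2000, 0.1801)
B

Both distributions are close to uniform, making this a harder comparison.

H(A) = 2.3039 bits
H(B) = 2.3191 bits

The distribution closer to uniform has higher entropy.
Answer: B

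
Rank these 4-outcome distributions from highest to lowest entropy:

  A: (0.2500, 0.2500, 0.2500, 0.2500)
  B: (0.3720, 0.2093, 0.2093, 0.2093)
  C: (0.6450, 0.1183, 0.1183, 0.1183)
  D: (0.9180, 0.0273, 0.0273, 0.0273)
A > B > C > D

Key insight: Entropy is maximized by uniform distributions and minimized by concentrated distributions.

Entropies:
  H(A) = 2.0000 bits
  H(B) = 1.9476 bits
  H(C) = 1.5011 bits
  H(D) = 0.5392 bits

Ranking: A > B > C > D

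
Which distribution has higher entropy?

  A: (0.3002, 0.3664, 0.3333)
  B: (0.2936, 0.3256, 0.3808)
A

Both distributions are close to uniform, making this a harder comparison.

H(A) = 1.5802 bits
H(B) = 1.5766 bits

The distribution closer to uniform has higher entropy.
Answer: A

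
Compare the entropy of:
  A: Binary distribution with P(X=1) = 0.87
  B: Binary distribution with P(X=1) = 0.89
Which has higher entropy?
A

For binary distributions, entropy is maximized at p=0.5 and decreases as p moves toward 0 or 1.

H(A) = H(0.87) = 0.5574 bits
H(B) = H(0.89) = 0.4999 bits

Distribution A (p=0.87) is closer to uniform (p=0.5), so it has higher entropy.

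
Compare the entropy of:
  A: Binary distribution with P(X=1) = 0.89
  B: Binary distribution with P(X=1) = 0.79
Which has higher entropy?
B

For binary distributions, entropy is maximized at p=0.5 and decreases as p moves toward 0 or 1.

H(A) = H(0.89) = 0.4999 bits
H(B) = H(0.79) = 0.7415 bits

Distribution B (p=0.79) is closer to uniform (p=0.5), so it has higher entropy.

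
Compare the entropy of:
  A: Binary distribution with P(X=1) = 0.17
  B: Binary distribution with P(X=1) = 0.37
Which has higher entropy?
B

For binary distributions, entropy is maximized at p=0.5 and decreases as p moves toward 0 or 1.

H(A) = H(0.17) = 0.6577 bits
H(B) = H(0.37) = 0.9507 bits

Distribution B (p=0.37) is closer to uniform (p=0.5), so it has higher entropy.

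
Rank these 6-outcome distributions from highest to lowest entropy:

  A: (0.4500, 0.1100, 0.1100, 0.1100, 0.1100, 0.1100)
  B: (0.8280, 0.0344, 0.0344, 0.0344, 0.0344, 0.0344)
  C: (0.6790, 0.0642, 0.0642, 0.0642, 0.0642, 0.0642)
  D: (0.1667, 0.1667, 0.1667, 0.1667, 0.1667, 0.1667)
D > A > C > B

Key insight: Entropy is maximized by uniform distributions and minimized by concentrated distributions.

Entropies:
  H(A) = 2.2698 bits
  H(B) = 1.0616 bits
  H(C) = 1.6508 bits
  H(D) = 2.5850 bits

Ranking: D > A > C > B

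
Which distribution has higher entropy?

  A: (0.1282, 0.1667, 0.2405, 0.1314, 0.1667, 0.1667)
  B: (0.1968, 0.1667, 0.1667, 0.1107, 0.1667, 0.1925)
B

Both distributions are close to uniform, making this a harder comparison.

H(A) = 2.5515 bits
H(B) = 2.5631 bits

The distribution closer to uniform has higher entropy.
Answer: B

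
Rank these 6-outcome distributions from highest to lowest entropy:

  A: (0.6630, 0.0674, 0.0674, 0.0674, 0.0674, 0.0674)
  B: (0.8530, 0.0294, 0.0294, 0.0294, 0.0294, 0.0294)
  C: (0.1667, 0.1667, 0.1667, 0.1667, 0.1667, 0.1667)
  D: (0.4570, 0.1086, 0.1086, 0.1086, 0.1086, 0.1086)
C > D > A > B

Key insight: Entropy is maximized by uniform distributions and minimized by concentrated distributions.

Entropies:
  H(A) = 1.7044 bits
  H(B) = 0.9436 bits
  H(C) = 2.5850 bits
  H(D) = 2.2555 bits

Ranking: C > D > A > B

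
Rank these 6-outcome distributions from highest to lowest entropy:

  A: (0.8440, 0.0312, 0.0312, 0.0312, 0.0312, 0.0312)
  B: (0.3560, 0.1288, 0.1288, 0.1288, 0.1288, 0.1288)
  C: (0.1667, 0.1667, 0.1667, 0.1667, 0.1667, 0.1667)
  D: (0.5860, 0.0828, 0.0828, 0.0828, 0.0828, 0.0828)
C > B > D > A

Key insight: Entropy is maximized by uniform distributions and minimized by concentrated distributions.

Entropies:
  H(A) = 0.9869 bits
  H(B) = 2.4346 bits
  H(C) = 2.5850 bits
  H(D) = 1.9398 bits

Ranking: C > B > D > A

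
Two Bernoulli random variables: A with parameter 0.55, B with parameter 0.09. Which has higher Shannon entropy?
A

For binary distributions, entropy is maximized at p=0.5 and decreases as p moves toward 0 or 1.

H(A) = H(0.55) = 0.9928 bits
H(B) = H(0.09) = 0.4365 bits

Distribution A (p=0.55) is closer to uniform (p=0.5), so it has higher entropy.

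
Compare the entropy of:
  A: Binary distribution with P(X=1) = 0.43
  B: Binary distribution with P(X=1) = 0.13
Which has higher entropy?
A

For binary distributions, entropy is maximized at p=0.5 and decreases as p moves toward 0 or 1.

H(A) = H(0.43) = 0.9858 bits
H(B) = H(0.13) = 0.5574 bits

Distribution A (p=0.43) is closer to uniform (p=0.5), so it has higher entropy.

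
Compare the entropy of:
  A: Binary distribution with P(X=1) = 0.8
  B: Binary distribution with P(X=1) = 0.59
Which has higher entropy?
B

For binary distributions, entropy is maximized at p=0.5 and decreases as p moves toward 0 or 1.

H(A) = H(0.8) = 0.7219 bits
H(B) = H(0.59) = 0.9765 bits

Distribution B (p=0.59) is closer to uniform (p=0.5), so it has higher entropy.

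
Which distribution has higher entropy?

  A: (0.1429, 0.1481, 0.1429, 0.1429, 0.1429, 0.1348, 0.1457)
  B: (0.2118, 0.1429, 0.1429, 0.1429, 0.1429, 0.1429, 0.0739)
A

Both distributions are close to uniform, making this a harder comparison.

H(A) = 2.8068 bits
H(B) = 2.7573 bits

The distribution closer to uniform has higher entropy.
Answer: A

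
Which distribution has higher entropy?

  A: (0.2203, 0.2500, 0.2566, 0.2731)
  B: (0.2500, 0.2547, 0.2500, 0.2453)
B

Both distributions are close to uniform, making this a harder comparison.

H(A) = 1.9957 bits
H(B) = 1.9999 bits

The distribution closer to uniform has higher entropy.
Answer: B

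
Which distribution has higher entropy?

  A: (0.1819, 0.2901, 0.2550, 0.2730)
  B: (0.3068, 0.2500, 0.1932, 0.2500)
B

Both distributions are close to uniform, making this a harder comparison.

H(A) = 1.9792 bits
H(B) = 1.9812 bits

The distribution closer to uniform has higher entropy.
Answer: B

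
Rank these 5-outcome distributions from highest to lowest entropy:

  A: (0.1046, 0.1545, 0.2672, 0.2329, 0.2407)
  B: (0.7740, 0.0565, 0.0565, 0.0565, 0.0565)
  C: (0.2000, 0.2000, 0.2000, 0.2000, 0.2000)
C > A > B

Key insight: Entropy is maximized by uniform distributions and minimized by concentrated distributions.

- Uniform distributions have maximum entropy log₂(5) = 2.3219 bits
- The more "peaked" or concentrated a distribution, the lower its entropy

Entropies:
  H(A) = 2.2500 bits
  H(B) = 1.2230 bits
  H(C) = 2.3219 bits

Ranking: C > A > B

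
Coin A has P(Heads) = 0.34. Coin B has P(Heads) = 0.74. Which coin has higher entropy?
A

For binary distributions, entropy is maximized at p=0.5 and decreases as p moves toward 0 or 1.

H(A) = H(0.34) = 0.9248 bits
H(B) = H(0.74) = 0.8267 bits

Distribution A (p=0.34) is closer to uniform (p=0.5), so it has higher entropy.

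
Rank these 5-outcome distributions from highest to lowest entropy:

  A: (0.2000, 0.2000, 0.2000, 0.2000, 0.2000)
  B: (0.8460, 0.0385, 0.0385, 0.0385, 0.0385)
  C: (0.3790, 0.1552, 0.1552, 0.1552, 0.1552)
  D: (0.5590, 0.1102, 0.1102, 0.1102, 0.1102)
A > C > D > B

Key insight: Entropy is maximized by uniform distributions and minimized by concentrated distributions.

Entropies:
  H(A) = 2.3219 bits
  H(B) = 0.9278 bits
  H(C) = 2.1993 bits
  H(D) = 1.8719 bits

Ranking: A > C > D > B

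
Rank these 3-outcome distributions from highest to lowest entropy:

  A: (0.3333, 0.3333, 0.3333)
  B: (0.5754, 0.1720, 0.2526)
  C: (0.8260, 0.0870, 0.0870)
A > B > C

Key insight: Entropy is maximized by uniform distributions and minimized by concentrated distributions.

- Uniform distributions have maximum entropy log₂(3) = 1.5850 bits
- The more "peaked" or concentrated a distribution, the lower its entropy

Entropies:
  H(A) = 1.5850 bits
  H(B) = 1.3971 bits
  H(C) = 0.8408 bits

Ranking: A > B > C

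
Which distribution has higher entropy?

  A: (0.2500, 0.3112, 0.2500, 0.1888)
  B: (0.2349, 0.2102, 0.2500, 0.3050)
B

Both distributions are close to uniform, making this a harder comparison.

H(A) = 1.9781 bits
H(B) = 1.9863 bits

The distribution closer to uniform has higher entropy.
Answer: B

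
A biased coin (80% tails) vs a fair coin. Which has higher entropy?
Fair coin

The fair coin is uniform (p=0.5), maximizing binary entropy at 1 bit. The biased coin has H(0.80) ≈ 0.722 bits — its outcome is more predictable, so its entropy is lower.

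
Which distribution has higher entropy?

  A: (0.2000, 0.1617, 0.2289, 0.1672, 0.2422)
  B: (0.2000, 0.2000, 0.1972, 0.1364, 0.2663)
A

Both distributions are close to uniform, making this a harder comparison.

H(A) = 2.3033 bits
H(B) = 2.2911 bits

The distribution closer to uniform has higher entropy.
Answer: A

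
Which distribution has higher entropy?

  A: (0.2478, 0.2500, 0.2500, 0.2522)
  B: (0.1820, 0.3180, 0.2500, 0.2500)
A

Both distributions are close to uniform, making this a harder comparison.

H(A) = 2.0000 bits
H(B) = 1.9730 bits

The distribution closer to uniform has higher entropy.
Answer: A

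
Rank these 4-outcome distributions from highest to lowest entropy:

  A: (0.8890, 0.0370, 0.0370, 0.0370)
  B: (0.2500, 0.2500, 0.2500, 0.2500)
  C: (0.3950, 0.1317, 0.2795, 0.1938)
B > C > A

Key insight: Entropy is maximized by uniform distributions and minimized by concentrated distributions.

- Uniform distributions have maximum entropy log₂(4) = 2.0000 bits
- The more "peaked" or concentrated a distribution, the lower its entropy

Entropies:
  H(A) = 0.6789 bits
  H(B) = 2.0000 bits
  H(C) = 1.8873 bits

Ranking: B > C > A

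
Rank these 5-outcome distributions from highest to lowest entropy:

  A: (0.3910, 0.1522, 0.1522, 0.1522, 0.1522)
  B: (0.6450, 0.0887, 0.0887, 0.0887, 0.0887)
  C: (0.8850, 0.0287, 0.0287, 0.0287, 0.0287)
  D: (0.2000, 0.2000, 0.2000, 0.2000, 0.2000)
D > A > B > C

Key insight: Entropy is maximized by uniform distributions and minimized by concentrated distributions.

Entropies:
  H(A) = 2.1834 bits
  H(B) = 1.6485 bits
  H(C) = 0.7448 bits
  H(D) = 2.3219 bits

Ranking: D > A > B > C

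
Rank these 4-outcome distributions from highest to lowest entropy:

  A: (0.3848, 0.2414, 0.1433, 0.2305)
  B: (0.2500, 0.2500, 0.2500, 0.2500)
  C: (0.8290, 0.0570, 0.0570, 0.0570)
B > A > C

Key insight: Entropy is maximized by uniform distributions and minimized by concentrated distributions.

- Uniform distributions have maximum entropy log₂(4) = 2.0000 bits
- The more "peaked" or concentrated a distribution, the lower its entropy

Entropies:
  H(A) = 1.9148 bits
  H(B) = 2.0000 bits
  H(C) = 0.9310 bits

Ranking: B > A > C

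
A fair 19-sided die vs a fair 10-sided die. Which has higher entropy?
19-sided die

Both are uniform distributions; for uniform over n outcomes, H = log₂(n). H(19-sided) = log₂(19) = 4.248 bits and H(10-sided) = log₂(10) = 3.322 bits. More outcomes in a uniform distribution means higher entropy.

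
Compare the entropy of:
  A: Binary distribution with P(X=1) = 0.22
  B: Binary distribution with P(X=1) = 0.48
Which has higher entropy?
B

For binary distributions, entropy is maximized at p=0.5 and decreases as p moves toward 0 or 1.

H(A) = H(0.22) = 0.7602 bits
H(B) = H(0.48) = 0.9988 bits

Distribution B (p=0.48) is closer to uniform (p=0.5), so it has higher entropy.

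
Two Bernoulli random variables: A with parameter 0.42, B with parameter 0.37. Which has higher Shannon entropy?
A

For binary distributions, entropy is maximized at p=0.5 and decreases as p moves toward 0 or 1.

H(A) = H(0.42) = 0.9815 bits
H(B) = H(0.37) = 0.9507 bits

Distribution A (p=0.42) is closer to uniform (p=0.5), so it has higher entropy.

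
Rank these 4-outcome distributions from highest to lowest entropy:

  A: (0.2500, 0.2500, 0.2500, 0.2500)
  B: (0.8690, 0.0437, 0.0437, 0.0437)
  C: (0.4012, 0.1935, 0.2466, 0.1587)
A > C > B

Key insight: Entropy is maximized by uniform distributions and minimized by concentrated distributions.

- Uniform distributions have maximum entropy log₂(4) = 2.0000 bits
- The more "peaked" or concentrated a distribution, the lower its entropy

Entropies:
  H(A) = 2.0000 bits
  H(B) = 0.7678 bits
  H(C) = 1.9067 bits

Ranking: A > C > B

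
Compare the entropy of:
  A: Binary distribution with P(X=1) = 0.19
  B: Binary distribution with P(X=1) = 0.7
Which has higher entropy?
B

For binary distributions, entropy is maximized at p=0.5 and decreases as p moves toward 0 or 1.

H(A) = H(0.19) = 0.7015 bits
H(B) = H(0.7) = 0.8813 bits

Distribution B (p=0.7) is closer to uniform (p=0.5), so it has higher entropy.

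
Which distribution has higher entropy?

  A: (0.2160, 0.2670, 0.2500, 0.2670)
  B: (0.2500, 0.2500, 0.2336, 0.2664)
B

Both distributions are close to uniform, making this a harder comparison.

H(A) = 1.9949 bits
H(B) = 1.9985 bits

The distribution closer to uniform has higher entropy.
Answer: B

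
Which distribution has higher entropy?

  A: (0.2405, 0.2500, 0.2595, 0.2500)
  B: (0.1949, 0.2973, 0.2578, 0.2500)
A

Both distributions are close to uniform, making this a harder comparison.

H(A) = 1.9995 bits
H(B) = 1.9843 bits

The distribution closer to uniform has higher entropy.
Answer: A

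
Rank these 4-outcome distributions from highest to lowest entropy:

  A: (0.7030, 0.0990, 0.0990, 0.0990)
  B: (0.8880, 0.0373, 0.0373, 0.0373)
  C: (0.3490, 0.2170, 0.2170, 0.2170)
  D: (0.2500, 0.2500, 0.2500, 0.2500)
D > C > A > B

Key insight: Entropy is maximized by uniform distributions and minimized by concentrated distributions.

Entropies:
  H(A) = 1.3483 bits
  H(B) = 0.6834 bits
  H(C) = 1.9650 bits
  H(D) = 2.0000 bits

Ranking: D > C > A > B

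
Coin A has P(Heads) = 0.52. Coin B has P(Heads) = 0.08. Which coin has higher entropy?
A

For binary distributions, entropy is maximized at p=0.5 and decreases as p moves toward 0 or 1.

H(A) = H(0.52) = 0.9988 bits
H(B) = H(0.08) = 0.4022 bits

Distribution A (p=0.52) is closer to uniform (p=0.5), so it has higher entropy.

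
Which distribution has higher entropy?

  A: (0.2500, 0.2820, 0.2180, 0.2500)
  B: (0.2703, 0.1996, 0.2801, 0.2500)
A

Both distributions are close to uniform, making this a harder comparison.

H(A) = 1.9941 bits
H(B) = 1.9884 bits

The distribution closer to uniform has higher entropy.
Answer: A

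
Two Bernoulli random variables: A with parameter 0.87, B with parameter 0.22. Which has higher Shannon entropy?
B

For binary distributions, entropy is maximized at p=0.5 and decreases as p moves toward 0 or 1.

H(A) = H(0.87) = 0.5574 bits
H(B) = H(0.22) = 0.7602 bits

Distribution B (p=0.22) is closer to uniform (p=0.5), so it has higher entropy.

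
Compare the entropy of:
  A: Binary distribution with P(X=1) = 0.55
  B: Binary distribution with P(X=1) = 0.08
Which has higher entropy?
A

For binary distributions, entropy is maximized at p=0.5 and decreases as p moves toward 0 or 1.

H(A) = H(0.55) = 0.9928 bits
H(B) = H(0.08) = 0.4022 bits

Distribution A (p=0.55) is closer to uniform (p=0.5), so it has higher entropy.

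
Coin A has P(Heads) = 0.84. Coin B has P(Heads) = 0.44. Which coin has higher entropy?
B

For binary distributions, entropy is maximized at p=0.5 and decreases as p moves toward 0 or 1.

H(A) = H(0.84) = 0.6343 bits
H(B) = H(0.44) = 0.9896 bits

Distribution B (p=0.44) is closer to uniform (p=0.5), so it has higher entropy.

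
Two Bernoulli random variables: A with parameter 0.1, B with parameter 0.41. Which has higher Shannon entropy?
B

For binary distributions, entropy is maximized at p=0.5 and decreases as p moves toward 0 or 1.

H(A) = H(0.1) = 0.4690 bits
H(B) = H(0.41) = 0.9765 bits

Distribution B (p=0.41) is closer to uniform (p=0.5), so it has higher entropy.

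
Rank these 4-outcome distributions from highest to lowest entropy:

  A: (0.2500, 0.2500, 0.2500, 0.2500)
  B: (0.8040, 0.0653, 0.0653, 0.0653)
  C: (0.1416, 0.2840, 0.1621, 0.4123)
A > C > B

Key insight: Entropy is maximized by uniform distributions and minimized by concentrated distributions.

- Uniform distributions have maximum entropy log₂(4) = 2.0000 bits
- The more "peaked" or concentrated a distribution, the lower its entropy

Entropies:
  H(A) = 2.0000 bits
  H(B) = 1.0245 bits
  H(C) = 1.8676 bits

Ranking: A > C > B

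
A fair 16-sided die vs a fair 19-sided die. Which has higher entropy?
19-sided die

Both are uniform distributions; for uniform over n outcomes, H = log₂(n). H(16-sided) = log₂(16) = 4.000 bits and H(19-sided) = log₂(19) = 4.248 bits. More outcomes in a uniform distribution means higher entropy.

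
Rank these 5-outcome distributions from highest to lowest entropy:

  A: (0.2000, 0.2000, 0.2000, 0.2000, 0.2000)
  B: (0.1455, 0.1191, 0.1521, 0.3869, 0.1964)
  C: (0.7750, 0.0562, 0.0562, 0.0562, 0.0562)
A > B > C

Key insight: Entropy is maximized by uniform distributions and minimized by concentrated distributions.

- Uniform distributions have maximum entropy log₂(5) = 2.3219 bits
- The more "peaked" or concentrated a distribution, the lower its entropy

Entropies:
  H(A) = 2.3219 bits
  H(B) = 2.1747 bits
  H(C) = 1.2192 bits

Ranking: A > B > C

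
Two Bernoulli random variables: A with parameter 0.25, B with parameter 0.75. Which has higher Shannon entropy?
Equal

For binary distributions, entropy is maximized at p=0.5 and decreases as p moves toward 0 or 1.

H(A) = H(0.25) = 0.8113 bits
H(B) = H(0.75) = 0.8113 bits

Both distributions are equally far from uniform (|0.25-0.5| = |0.75-0.5|), so they have the same entropy.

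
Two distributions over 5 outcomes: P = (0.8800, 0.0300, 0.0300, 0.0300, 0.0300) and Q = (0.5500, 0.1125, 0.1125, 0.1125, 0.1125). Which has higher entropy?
Q

P is highly concentrated on one outcome (88%), making it nearly deterministic. Q spreads its mass more evenly (max 55%). The more spread-out distribution has higher entropy: H(P) ≈ 0.769 bits, H(Q) ≈ 1.893 bits.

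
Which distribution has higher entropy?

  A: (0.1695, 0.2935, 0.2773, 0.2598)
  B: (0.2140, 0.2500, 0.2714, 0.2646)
B

Both distributions are close to uniform, making this a harder comparison.

H(A) = 1.9714 bits
H(B) = 1.9942 bits

The distribution closer to uniform has higher entropy.
Answer: B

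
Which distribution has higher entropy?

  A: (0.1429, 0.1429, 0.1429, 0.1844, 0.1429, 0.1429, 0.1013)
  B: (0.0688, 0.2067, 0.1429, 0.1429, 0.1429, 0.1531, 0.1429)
A

Both distributions are close to uniform, making this a harder comparison.

H(A) = 2.7897 bits
H(B) = 2.7544 bits

The distribution closer to uniform has higher entropy.
Answer: A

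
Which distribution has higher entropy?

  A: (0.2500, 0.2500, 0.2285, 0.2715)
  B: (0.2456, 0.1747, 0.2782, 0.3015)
A

Both distributions are close to uniform, making this a harder comparison.

H(A) = 1.9973 bits
H(B) = 1.9722 bits

The distribution closer to uniform has higher entropy.
Answer: A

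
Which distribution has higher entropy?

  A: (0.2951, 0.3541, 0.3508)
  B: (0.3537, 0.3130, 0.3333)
B

Both distributions are close to uniform, making this a harder comparison.

H(A) = 1.5801 bits
H(B) = 1.5832 bits

The distribution closer to uniform has higher entropy.
Answer: B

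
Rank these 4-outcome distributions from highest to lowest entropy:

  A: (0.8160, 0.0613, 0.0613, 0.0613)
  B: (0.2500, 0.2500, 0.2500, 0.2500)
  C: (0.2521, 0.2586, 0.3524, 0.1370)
B > C > A

Key insight: Entropy is maximized by uniform distributions and minimized by concentrated distributions.

- Uniform distributions have maximum entropy log₂(4) = 2.0000 bits
- The more "peaked" or concentrated a distribution, the lower its entropy

Entropies:
  H(A) = 0.9804 bits
  H(B) = 2.0000 bits
  H(C) = 1.9288 bits

Ranking: B > C > A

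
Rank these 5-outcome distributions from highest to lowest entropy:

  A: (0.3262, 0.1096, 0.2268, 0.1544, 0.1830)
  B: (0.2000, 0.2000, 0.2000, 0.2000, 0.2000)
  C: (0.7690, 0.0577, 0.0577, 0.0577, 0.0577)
B > A > C

Key insight: Entropy is maximized by uniform distributions and minimized by concentrated distributions.

- Uniform distributions have maximum entropy log₂(5) = 2.3219 bits
- The more "peaked" or concentrated a distribution, the lower its entropy

Entropies:
  H(A) = 2.2267 bits
  H(B) = 2.3219 bits
  H(C) = 1.2418 bits

Ranking: B > A > C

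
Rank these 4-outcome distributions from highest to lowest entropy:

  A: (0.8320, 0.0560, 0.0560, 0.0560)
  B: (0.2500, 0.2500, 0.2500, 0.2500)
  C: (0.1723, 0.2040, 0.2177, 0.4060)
B > C > A

Key insight: Entropy is maximized by uniform distributions and minimized by concentrated distributions.

- Uniform distributions have maximum entropy log₂(4) = 2.0000 bits
- The more "peaked" or concentrated a distribution, the lower its entropy

Entropies:
  H(A) = 0.9194 bits
  H(B) = 2.0000 bits
  H(C) = 1.9118 bits

Ranking: B > C > A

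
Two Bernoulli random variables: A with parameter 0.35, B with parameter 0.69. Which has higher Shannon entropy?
A

For binary distributions, entropy is maximized at p=0.5 and decreases as p moves toward 0 or 1.

H(A) = H(0.35) = 0.9341 bits
H(B) = H(0.69) = 0.8932 bits

Distribution A (p=0.35) is closer to uniform (p=0.5), so it has higher entropy.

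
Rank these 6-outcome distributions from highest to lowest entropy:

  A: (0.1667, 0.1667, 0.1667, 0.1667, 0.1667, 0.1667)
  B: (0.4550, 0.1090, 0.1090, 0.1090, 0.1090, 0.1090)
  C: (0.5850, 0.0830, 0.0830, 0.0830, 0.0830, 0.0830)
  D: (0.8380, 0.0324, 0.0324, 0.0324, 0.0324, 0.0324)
A > B > C > D

Key insight: Entropy is maximized by uniform distributions and minimized by concentrated distributions.

Entropies:
  H(A) = 2.5850 bits
  H(B) = 2.2596 bits
  H(C) = 1.9427 bits
  H(D) = 1.0152 bits

Ranking: A > B > C > D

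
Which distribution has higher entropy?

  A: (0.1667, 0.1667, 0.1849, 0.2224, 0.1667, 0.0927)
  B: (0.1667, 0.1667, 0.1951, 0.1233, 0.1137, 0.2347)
A

Both distributions are close to uniform, making this a harder comparison.

H(A) = 2.5432 bits
H(B) = 2.5412 bits

The distribution closer to uniform has higher entropy.
Answer: A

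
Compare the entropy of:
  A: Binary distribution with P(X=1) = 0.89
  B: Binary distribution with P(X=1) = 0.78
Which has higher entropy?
B

For binary distributions, entropy is maximized at p=0.5 and decreases as p moves toward 0 or 1.

H(A) = H(0.89) = 0.4999 bits
H(B) = H(0.78) = 0.7602 bits

Distribution B (p=0.78) is closer to uniform (p=0.5), so it has higher entropy.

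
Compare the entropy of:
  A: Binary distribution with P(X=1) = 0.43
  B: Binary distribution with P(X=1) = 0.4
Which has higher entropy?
A

For binary distributions, entropy is maximized at p=0.5 and decreases as p moves toward 0 or 1.

H(A) = H(0.43) = 0.9858 bits
H(B) = H(0.4) = 0.9710 bits

Distribution A (p=0.43) is closer to uniform (p=0.5), so it has higher entropy.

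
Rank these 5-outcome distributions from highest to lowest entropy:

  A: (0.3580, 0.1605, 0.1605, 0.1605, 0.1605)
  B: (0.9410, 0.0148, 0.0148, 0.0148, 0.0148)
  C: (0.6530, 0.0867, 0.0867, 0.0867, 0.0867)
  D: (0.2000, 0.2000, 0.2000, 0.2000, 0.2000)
D > A > C > B

Key insight: Entropy is maximized by uniform distributions and minimized by concentrated distributions.

Entropies:
  H(A) = 2.2250 bits
  H(B) = 0.4415 bits
  H(C) = 1.6254 bits
  H(D) = 2.3219 bits

Ranking: D > A > C > B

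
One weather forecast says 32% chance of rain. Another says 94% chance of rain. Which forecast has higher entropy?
32% forecast

Treat each forecast as a Bernoulli distribution. Binary entropy is maximized at p=0.5 and falls off symmetrically toward 0 or 1. The 32% forecast is closer to 50%, so it is more uncertain. H(32%) ≈ 0.904 bits, H(94%) ≈ 0.327 bits.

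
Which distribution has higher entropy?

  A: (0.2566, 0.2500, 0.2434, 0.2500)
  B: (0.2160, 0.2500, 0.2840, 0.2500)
A

Both distributions are close to uniform, making this a harder comparison.

H(A) = 1.9997 bits
H(B) = 1.9933 bits

The distribution closer to uniform has higher entropy.
Answer: A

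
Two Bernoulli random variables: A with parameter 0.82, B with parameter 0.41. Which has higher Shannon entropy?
B

For binary distributions, entropy is maximized at p=0.5 and decreases as p moves toward 0 or 1.

H(A) = H(0.82) = 0.6801 bits
H(B) = H(0.41) = 0.9765 bits

Distribution B (p=0.41) is closer to uniform (p=0.5), so it has higher entropy.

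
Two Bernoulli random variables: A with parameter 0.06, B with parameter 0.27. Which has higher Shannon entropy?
B

For binary distributions, entropy is maximized at p=0.5 and decreases as p moves toward 0 or 1.

H(A) = H(0.06) = 0.3274 bits
H(B) = H(0.27) = 0.8415 bits

Distribution B (p=0.27) is closer to uniform (p=0.5), so it has higher entropy.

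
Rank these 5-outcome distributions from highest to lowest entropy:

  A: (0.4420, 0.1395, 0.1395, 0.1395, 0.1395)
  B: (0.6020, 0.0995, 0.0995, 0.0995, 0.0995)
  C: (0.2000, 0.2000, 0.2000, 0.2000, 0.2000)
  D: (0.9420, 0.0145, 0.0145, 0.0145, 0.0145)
C > A > B > D

Key insight: Entropy is maximized by uniform distributions and minimized by concentrated distributions.

Entropies:
  H(A) = 2.1063 bits
  H(B) = 1.7658 bits
  H(C) = 2.3219 bits
  H(D) = 0.4355 bits

Ranking: C > A > B > D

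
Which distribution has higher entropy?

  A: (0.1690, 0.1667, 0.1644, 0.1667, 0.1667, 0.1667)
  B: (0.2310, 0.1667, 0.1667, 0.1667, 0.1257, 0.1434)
A

Both distributions are close to uniform, making this a harder comparison.

H(A) = 2.5849 bits
H(B) = 2.5586 bits

The distribution closer to uniform has higher entropy.
Answer: A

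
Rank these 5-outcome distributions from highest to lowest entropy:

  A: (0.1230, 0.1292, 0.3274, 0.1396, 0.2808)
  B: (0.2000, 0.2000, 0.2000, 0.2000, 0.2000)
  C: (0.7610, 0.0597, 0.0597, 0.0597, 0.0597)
B > A > C

Key insight: Entropy is maximized by uniform distributions and minimized by concentrated distributions.

- Uniform distributions have maximum entropy log₂(5) = 2.3219 bits
- The more "peaked" or concentrated a distribution, the lower its entropy

Entropies:
  H(A) = 2.1918 bits
  H(B) = 2.3219 bits
  H(C) = 1.2714 bits

Ranking: B > A > C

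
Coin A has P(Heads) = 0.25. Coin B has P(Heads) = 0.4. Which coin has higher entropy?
B

For binary distributions, entropy is maximized at p=0.5 and decreases as p moves toward 0 or 1.

H(A) = H(0.25) = 0.8113 bits
H(B) = H(0.4) = 0.9710 bits

Distribution B (p=0.4) is closer to uniform (p=0.5), so it has higher entropy.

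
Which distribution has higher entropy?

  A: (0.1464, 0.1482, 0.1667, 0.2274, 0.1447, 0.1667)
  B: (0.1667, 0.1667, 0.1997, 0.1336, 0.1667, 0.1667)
B

Both distributions are close to uniform, making this a harder comparison.

H(A) = 2.5650 bits
H(B) = 2.5754 bits

The distribution closer to uniform has higher entropy.
Answer: B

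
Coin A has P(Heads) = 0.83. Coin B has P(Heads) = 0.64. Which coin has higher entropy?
B

For binary distributions, entropy is maximized at p=0.5 and decreases as p moves toward 0 or 1.

H(A) = H(0.83) = 0.6577 bits
H(B) = H(0.64) = 0.9427 bits

Distribution B (p=0.64) is closer to uniform (p=0.5), so it has higher entropy.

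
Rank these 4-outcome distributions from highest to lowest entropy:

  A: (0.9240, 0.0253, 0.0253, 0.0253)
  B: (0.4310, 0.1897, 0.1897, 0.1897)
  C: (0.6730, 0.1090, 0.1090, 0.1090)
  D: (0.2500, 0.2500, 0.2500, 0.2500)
D > B > C > A

Key insight: Entropy is maximized by uniform distributions and minimized by concentrated distributions.

Entropies:
  H(A) = 0.5084 bits
  H(B) = 1.8881 bits
  H(C) = 1.4301 bits
  H(D) = 2.0000 bits

Ranking: D > B > C > A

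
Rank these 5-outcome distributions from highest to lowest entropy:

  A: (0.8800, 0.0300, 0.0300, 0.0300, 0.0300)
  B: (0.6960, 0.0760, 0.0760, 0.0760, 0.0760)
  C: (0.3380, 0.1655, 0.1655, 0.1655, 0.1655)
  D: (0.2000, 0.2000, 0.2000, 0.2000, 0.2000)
D > C > B > A

Key insight: Entropy is maximized by uniform distributions and minimized by concentrated distributions.

Entropies:
  H(A) = 0.7694 bits
  H(B) = 1.4941 bits
  H(C) = 2.2469 bits
  H(D) = 2.3219 bits

Ranking: D > C > B > A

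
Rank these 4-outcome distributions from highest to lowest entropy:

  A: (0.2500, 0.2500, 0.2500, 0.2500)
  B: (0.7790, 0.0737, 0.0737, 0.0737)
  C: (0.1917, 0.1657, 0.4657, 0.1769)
A > C > B

Key insight: Entropy is maximized by uniform distributions and minimized by concentrated distributions.

- Uniform distributions have maximum entropy log₂(4) = 2.0000 bits
- The more "peaked" or concentrated a distribution, the lower its entropy

Entropies:
  H(A) = 2.0000 bits
  H(B) = 1.1123 bits
  H(C) = 1.8421 bits

Ranking: A > C > B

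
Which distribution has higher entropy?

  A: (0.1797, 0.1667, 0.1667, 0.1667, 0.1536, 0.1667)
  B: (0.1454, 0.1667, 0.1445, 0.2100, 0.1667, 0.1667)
A

Both distributions are close to uniform, making this a harder comparison.

H(A) = 2.5835 bits
H(B) = 2.5732 bits

The distribution closer to uniform has higher entropy.
Answer: A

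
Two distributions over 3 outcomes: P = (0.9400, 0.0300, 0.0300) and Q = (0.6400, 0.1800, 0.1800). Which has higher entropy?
Q

P is highly concentrated on one outcome (94%), making it nearly deterministic. Q spreads its mass more evenly (max 64%). The more spread-out distribution has higher entropy: H(P) ≈ 0.387 bits, H(Q) ≈ 1.303 bits.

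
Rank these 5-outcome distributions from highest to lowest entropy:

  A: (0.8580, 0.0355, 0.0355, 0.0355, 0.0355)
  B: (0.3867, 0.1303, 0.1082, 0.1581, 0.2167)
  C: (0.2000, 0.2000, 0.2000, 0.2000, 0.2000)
C > B > A

Key insight: Entropy is maximized by uniform distributions and minimized by concentrated distributions.

- Uniform distributions have maximum entropy log₂(5) = 2.3219 bits
- The more "peaked" or concentrated a distribution, the lower its entropy

Entropies:
  H(A) = 0.8735 bits
  H(B) = 2.1590 bits
  H(C) = 2.3219 bits

Ranking: C > B > A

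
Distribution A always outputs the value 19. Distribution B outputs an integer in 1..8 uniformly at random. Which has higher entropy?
B

A is deterministic, so H(A) = 0. B is uniform over 8 outcomes, so H(B) = log₂(8) = 3.000 bits. Any distribution with genuine randomness has higher entropy than a deterministic one.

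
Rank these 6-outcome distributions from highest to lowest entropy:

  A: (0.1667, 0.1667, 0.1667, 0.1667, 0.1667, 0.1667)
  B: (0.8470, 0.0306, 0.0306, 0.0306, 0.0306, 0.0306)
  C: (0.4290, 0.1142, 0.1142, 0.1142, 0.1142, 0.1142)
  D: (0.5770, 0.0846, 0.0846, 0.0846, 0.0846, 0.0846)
A > C > D > B

Key insight: Entropy is maximized by uniform distributions and minimized by concentrated distributions.

Entropies:
  H(A) = 2.5850 bits
  H(B) = 0.9726 bits
  H(C) = 2.3112 bits
  H(D) = 1.9650 bits

Ranking: A > C > D > B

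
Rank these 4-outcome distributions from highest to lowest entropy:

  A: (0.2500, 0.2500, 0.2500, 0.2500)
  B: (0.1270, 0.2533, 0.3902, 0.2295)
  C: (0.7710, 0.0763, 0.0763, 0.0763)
A > B > C

Key insight: Entropy is maximized by uniform distributions and minimized by concentrated distributions.

- Uniform distributions have maximum entropy log₂(4) = 2.0000 bits
- The more "peaked" or concentrated a distribution, the lower its entropy

Entropies:
  H(A) = 2.0000 bits
  H(B) = 1.8969 bits
  H(C) = 1.1392 bits

Ranking: A > B > C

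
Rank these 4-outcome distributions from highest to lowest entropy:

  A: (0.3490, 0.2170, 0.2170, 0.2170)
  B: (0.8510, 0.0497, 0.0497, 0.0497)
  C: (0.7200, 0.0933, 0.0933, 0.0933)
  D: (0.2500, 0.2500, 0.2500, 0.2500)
D > A > C > B

Key insight: Entropy is maximized by uniform distributions and minimized by concentrated distributions.

Entropies:
  H(A) = 1.9650 bits
  H(B) = 0.8435 bits
  H(C) = 1.2992 bits
  H(D) = 2.0000 bits

Ranking: D > A > C > B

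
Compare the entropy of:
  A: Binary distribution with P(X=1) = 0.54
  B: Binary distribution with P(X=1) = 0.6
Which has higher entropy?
A

For binary distributions, entropy is maximized at p=0.5 and decreases as p moves toward 0 or 1.

H(A) = H(0.54) = 0.9954 bits
H(B) = H(0.6) = 0.9710 bits

Distribution A (p=0.54) is closer to uniform (p=0.5), so it has higher entropy.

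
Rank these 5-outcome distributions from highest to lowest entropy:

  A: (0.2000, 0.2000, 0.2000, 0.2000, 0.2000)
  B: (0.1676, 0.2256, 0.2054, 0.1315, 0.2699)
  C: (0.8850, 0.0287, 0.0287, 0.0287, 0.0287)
A > B > C

Key insight: Entropy is maximized by uniform distributions and minimized by concentrated distributions.

- Uniform distributions have maximum entropy log₂(5) = 2.3219 bits
- The more "peaked" or concentrated a distribution, the lower its entropy

Entropies:
  H(A) = 2.3219 bits
  H(B) = 2.2804 bits
  H(C) = 0.7448 bits

Ranking: A > B > C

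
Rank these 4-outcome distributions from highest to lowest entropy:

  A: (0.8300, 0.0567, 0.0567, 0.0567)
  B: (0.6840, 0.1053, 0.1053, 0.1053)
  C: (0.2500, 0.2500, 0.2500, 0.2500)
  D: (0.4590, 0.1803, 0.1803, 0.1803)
C > D > B > A

Key insight: Entropy is maximized by uniform distributions and minimized by concentrated distributions.

Entropies:
  H(A) = 0.9271 bits
  H(B) = 1.4008 bits
  H(C) = 2.0000 bits
  H(D) = 1.8526 bits

Ranking: C > D > B > A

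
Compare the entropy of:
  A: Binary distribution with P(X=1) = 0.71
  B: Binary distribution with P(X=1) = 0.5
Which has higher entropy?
B

For binary distributions, entropy is maximized at p=0.5 and decreases as p moves toward 0 or 1.

H(A) = H(0.71) = 0.8687 bits
H(B) = H(0.5) = 1.0000 bits

Distribution B (p=0.5) is closer to uniform (p=0.5), so it has higher entropy.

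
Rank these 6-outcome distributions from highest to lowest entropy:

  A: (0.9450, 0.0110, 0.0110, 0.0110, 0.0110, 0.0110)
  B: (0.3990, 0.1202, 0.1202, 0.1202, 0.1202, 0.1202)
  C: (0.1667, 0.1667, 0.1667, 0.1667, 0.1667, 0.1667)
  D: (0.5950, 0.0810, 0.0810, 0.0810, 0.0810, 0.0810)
C > B > D > A

Key insight: Entropy is maximized by uniform distributions and minimized by concentrated distributions.

Entropies:
  H(A) = 0.4350 bits
  H(B) = 2.3658 bits
  H(C) = 2.5850 bits
  H(D) = 1.9142 bits

Ranking: C > B > D > A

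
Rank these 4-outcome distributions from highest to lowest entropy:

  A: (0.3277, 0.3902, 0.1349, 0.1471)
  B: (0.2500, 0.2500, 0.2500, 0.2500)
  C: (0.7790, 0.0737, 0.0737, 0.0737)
B > A > C

Key insight: Entropy is maximized by uniform distributions and minimized by concentrated distributions.

- Uniform distributions have maximum entropy log₂(4) = 2.0000 bits
- The more "peaked" or concentrated a distribution, the lower its entropy

Entropies:
  H(A) = 1.8539 bits
  H(B) = 2.0000 bits
  H(C) = 1.1123 bits

Ranking: B > A > C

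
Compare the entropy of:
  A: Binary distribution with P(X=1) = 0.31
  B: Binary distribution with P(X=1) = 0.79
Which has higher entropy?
A

For binary distributions, entropy is maximized at p=0.5 and decreases as p moves toward 0 or 1.

H(A) = H(0.31) = 0.8932 bits
H(B) = H(0.79) = 0.7415 bits

Distribution A (p=0.31) is closer to uniform (p=0.5), so it has higher entropy.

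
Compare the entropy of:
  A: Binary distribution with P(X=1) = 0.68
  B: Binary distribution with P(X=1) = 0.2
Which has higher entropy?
A

For binary distributions, entropy is maximized at p=0.5 and decreases as p moves toward 0 or 1.

H(A) = H(0.68) = 0.9044 bits
H(B) = H(0.2) = 0.7219 bits

Distribution A (p=0.68) is closer to uniform (p=0.5), so it has higher entropy.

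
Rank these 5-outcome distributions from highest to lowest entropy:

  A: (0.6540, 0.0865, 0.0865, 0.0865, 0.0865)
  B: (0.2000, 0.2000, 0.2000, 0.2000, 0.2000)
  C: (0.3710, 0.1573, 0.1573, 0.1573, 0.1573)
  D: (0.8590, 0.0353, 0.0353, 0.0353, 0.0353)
B > C > A > D

Key insight: Entropy is maximized by uniform distributions and minimized by concentrated distributions.

Entropies:
  H(A) = 1.6224 bits
  H(B) = 2.3219 bits
  H(C) = 2.2094 bits
  H(D) = 0.8689 bits

Ranking: B > C > A > D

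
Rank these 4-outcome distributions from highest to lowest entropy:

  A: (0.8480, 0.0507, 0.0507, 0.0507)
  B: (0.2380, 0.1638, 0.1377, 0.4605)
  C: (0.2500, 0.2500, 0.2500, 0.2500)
C > B > A

Key insight: Entropy is maximized by uniform distributions and minimized by concentrated distributions.

- Uniform distributions have maximum entropy log₂(4) = 2.0000 bits
- The more "peaked" or concentrated a distribution, the lower its entropy

Entropies:
  H(A) = 0.8557 bits
  H(B) = 1.8295 bits
  H(C) = 2.0000 bits

Ranking: C > B > A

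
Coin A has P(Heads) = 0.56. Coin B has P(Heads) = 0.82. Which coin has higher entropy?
A

For binary distributions, entropy is maximized at p=0.5 and decreases as p moves toward 0 or 1.

H(A) = H(0.56) = 0.9896 bits
H(B) = H(0.82) = 0.6801 bits

Distribution A (p=0.56) is closer to uniform (p=0.5), so it has higher entropy.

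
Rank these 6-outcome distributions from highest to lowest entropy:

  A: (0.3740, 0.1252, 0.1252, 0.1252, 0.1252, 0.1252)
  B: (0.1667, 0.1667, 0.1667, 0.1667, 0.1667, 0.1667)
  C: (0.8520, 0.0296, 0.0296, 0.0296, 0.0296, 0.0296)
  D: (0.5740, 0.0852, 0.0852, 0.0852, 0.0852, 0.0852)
B > A > D > C

Key insight: Entropy is maximized by uniform distributions and minimized by concentrated distributions.

Entropies:
  H(A) = 2.4072 bits
  H(B) = 2.5850 bits
  H(C) = 0.9485 bits
  H(D) = 1.9733 bits

Ranking: B > A > D > C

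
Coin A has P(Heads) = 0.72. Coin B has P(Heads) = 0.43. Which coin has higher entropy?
B

For binary distributions, entropy is maximized at p=0.5 and decreases as p moves toward 0 or 1.

H(A) = H(0.72) = 0.8555 bits
H(B) = H(0.43) = 0.9858 bits

Distribution B (p=0.43) is closer to uniform (p=0.5), so it has higher entropy.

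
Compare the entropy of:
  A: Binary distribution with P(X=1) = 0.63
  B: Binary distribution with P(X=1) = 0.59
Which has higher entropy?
B

For binary distributions, entropy is maximized at p=0.5 and decreases as p moves toward 0 or 1.

H(A) = H(0.63) = 0.9507 bits
H(B) = H(0.59) = 0.9765 bits

Distribution B (p=0.59) is closer to uniform (p=0.5), so it has higher entropy.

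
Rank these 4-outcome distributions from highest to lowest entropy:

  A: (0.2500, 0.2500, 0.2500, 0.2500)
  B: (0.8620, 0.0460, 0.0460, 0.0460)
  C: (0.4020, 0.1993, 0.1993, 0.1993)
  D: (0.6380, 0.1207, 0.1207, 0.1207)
A > C > D > B

Key insight: Entropy is maximized by uniform distributions and minimized by concentrated distributions.

Entropies:
  H(A) = 2.0000 bits
  H(B) = 0.7977 bits
  H(C) = 1.9199 bits
  H(D) = 1.5181 bits

Ranking: A > C > D > B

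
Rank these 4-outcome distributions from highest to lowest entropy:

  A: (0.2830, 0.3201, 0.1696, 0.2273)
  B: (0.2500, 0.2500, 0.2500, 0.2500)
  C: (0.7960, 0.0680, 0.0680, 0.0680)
B > A > C

Key insight: Entropy is maximized by uniform distributions and minimized by concentrated distributions.

- Uniform distributions have maximum entropy log₂(4) = 2.0000 bits
- The more "peaked" or concentrated a distribution, the lower its entropy

Entropies:
  H(A) = 1.9614 bits
  H(B) = 2.0000 bits
  H(C) = 1.0532 bits

Ranking: B > A > C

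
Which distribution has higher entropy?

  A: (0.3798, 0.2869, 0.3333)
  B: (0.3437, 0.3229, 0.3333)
B

Both distributions are close to uniform, making this a harder comparison.

H(A) = 1.5756 bits
H(B) = 1.5845 bits

The distribution closer to uniform has higher entropy.
Answer: B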